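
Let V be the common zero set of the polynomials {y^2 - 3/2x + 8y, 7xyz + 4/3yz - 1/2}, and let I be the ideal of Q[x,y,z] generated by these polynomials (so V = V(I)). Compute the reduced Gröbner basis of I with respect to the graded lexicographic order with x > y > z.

G = {x^2z + 4/21xz - 1/21y - 8/21, xyz + 4/21yz - 1/14, y^2 - 3/2x + 8y}

f_1 = y^2 - 3/2x + 8y, LT = y^2.
f_2 = 7xyz + 4/3yz - 1/2, LT = xyz.

S(f_1,f_2): lcm = xy^2z. S = -3/2x^2z + 8xyz - 4/21y^2z + 1/14y.
  leading term x^2z: no divisor's leading term divides it; move -3/2x^2z to the remainder.
  leading term xyz: subtract (8/7)·f_2 from 8xyz - 4/21y^2z + 1/14y → -4/21y^2z - 32/21yz + 1/14y + 4/7
  leading term y^2z: subtract (-4/21z)·f_1 from -4/21y^2z - 32/21yz + 1/14y + 4/7 → -2/7xz + 1/14y + 4/7
  leading term xz: no divisor's leading term divides it; move -2/7xz to the remainder.
  leading term y: no divisor's leading term divides it; move 1/14y to the remainder.
  leading term 1: no divisor's leading term divides it; move 4/7 to the remainder.
  remainder -3/2x^2z - 2/7xz + 1/14y + 4/7 ≠ 0; add g_3 = -3/2x^2z - 2/7xz + 1/14y + 4/7 to the basis.

S(f_1,g_3): leading monomials are coprime, so the S-polynomial reduces to 0 (Buchberger's first criterion).
S(f_2,g_3): lcm = x^2yz. S = 1/21y^2 - 1/14x + 8/21y.
  leading term y^2: subtract (1/21)·f_1 from 1/21y^2 - 1/14x + 8/21y → 0
  remainder 0.

Every S-polynomial of the final basis reduces to 0, so we have a Gröbner basis.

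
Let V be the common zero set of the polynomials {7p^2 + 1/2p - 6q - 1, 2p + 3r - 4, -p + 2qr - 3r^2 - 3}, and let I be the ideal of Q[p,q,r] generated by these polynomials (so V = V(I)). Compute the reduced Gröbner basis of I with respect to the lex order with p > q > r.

G = {p + 3/2r - 2, q - 21/8r^2 + 57/8r - 14/3, r^3 - 23/7r^2 + 130/63r - 20/21}

f_1 = 7p^2 + 1/2p - 6q - 1, LT = p^2.
f_2 = 2p + 3r - 4, LT = p.
f_3 = -p + 2qr - 3r^2 - 3, LT = p.

S(f_1,f_2): lcm = p^2. S = -3/2pr + 29/14p - 6/7q - 1/7.
  leading term pr: subtract (-3/4r)·f_2 from -3/2pr + 29/14p - 6/7q - 1/7 → 29/14p - 6/7q + 9/4r^2 - 3r - 1/7
  leading term p: subtract (29/28)·f_2 from 29/14p - 6/7q + 9/4r^2 - 3r - 1/7 → -6/7q + 9/4r^2 - 171/28r + 4
  leading term q: no divisor's leading term divides it; move -6/7q to the remainder.
  leading term r^2: no divisor's leading term divides it; move 9/4r^2 to the remainder.
  leading term r: no divisor's leading term divides it; move -171/28r to the remainder.
  leading term 1: no divisor's leading term divides it; move 4 to the remainder.
  remainder -6/7q + 9/4r^2 - 171/28r + 4 ≠ 0; add g_4 = -6/7q + 9/4r^2 - 171/28r + 4 to the basis.

S(f_1,f_3): lcm = p^2. S = 2pqr - 3pr^2 - 41/14p - 6/7q - 1/7.
  leading term pqr: subtract (qr)·f_2 from 2pqr - 3pr^2 - 41/14p - 6/7q - 1/7 → -3pr^2 - 41/14p - 3qr^2 + 4qr - 6/7q - 1/7
  leading term pr^2: subtract (-3/2r^2)·f_2 from -3pr^2 - 41/14p - 3qr^2 + 4qr - 6/7q - 1/7 → -41/14p - 3qr^2 + 4qr - 6/7q + 9/2r^3 - 6r^2 - 1/7
  leading term p: subtract (-41/28)·f_2 from -41/14p - 3qr^2 + 4qr - 6/7q + 9/2r^3 - 6r^2 - 1/7 → -3qr^2 + 4qr - 6/7q + 9/2r^3 - 6r^2 + 123/28r - 6
  leading term qr^2: subtract (7/2r^2)·g_4 from -3qr^2 + 4qr - 6/7q + 9/2r^3 - 6r^2 + 123/28r - 6 → 4qr - 6/7q - 63/8r^4 + 207/8r^3 - 20r^2 + 123/28r - 6
  leading term qr: subtract (-14/3r)·g_4 from 4qr - 6/7q - 63/8r^4 + 207/8r^3 - 20r^2 + 123/28r - 6 → -6/7q - 63/8r^4 + 291/8r^3 - 97/2r^2 + 1937/84r - 6
  leading term q: subtract (1)·g_4 from -6/7q - 63/8r^4 + 291/8r^3 - 97/2r^2 + 1937/84r - 6 → -63/8r^4 + 291/8r^3 - 203/4r^2 + 175/6r - 10
  leading term r^4: no divisor's leading term divides it; move -63/8r^4 to the remainder.
  leading term r^3: no divisor's leading term divides it; move 291/8r^3 to the remainder.
  leading term r^2: no divisor's leading term divides it; move -203/4r^2 to the remainder.
  leading term r: no divisor's leading term divides it; move 175/6r to the remainder.
  leading term 1: no divisor's leading term divides it; move -10 to the remainder.
  remainder -63/8r^4 + 291/8r^3 - 203/4r^2 + 175/6r - 10 ≠ 0; add g_5 = -63/8r^4 + 291/8r^3 - 203/4r^2 + 175/6r - 10 to the basis.

S(f_2,f_3): lcm = p. S = 2qr - 3r^2 + 3/2r - 5.
  leading term qr: subtract (-7/3r)·g_4 from 2qr - 3r^2 + 3/2r - 5 → 21/4r^3 - 69/4r^2 + 65/6r - 5
  leading term r^3: no divisor's leading term divides it; move 21/4r^3 to the remainder.
  leading term r^2: no divisor's leading term divides it; move -69/4r^2 to the remainder.
  leading term r: no divisor's leading term divides it; move 65/6r to the remainder.
  leading term 1: no divisor's leading term divides it; move -5 to the remainder.
  remainder 21/4r^3 - 69/4r^2 + 65/6r - 5 ≠ 0; add g_6 = 21/4r^3 - 69/4r^2 + 65/6r - 5 to the basis.

The other S-polynomials (S(f_1,g_4), S(f_2,g_4), S(f_3,g_4), S(f_1,g_5), S(f_2,g_5), S(f_3,g_5), S(g_4,g_5), S(f_1,g_6), S(f_2,g_6), S(f_3,g_6), S(g_4,g_6), S(g_5,g_6)) all reduce to 0 modulo the current basis, so we have a Gröbner basis.
Inter-reduce: drop elements whose leading term is divisible by another's, tail-reduce, and make monic.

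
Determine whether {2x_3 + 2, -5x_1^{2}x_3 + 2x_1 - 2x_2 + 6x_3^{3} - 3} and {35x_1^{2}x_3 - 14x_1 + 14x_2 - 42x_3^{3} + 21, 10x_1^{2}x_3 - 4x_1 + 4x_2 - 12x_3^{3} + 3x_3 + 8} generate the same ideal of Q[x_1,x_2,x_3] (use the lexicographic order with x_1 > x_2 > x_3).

No, the ideals differ.

Two ideals are equal iff their reduced Gröbner bases coincide (the reduced basis is unique for a fixed ordering).
Buchberger on the first generating set:
f_1 = 2x_3 + 2, LT = x_3.
f_2 = -5x_1^{2}x_3 + 2x_1 - 2x_2 + 6x_3^{3} - 3, LT = x_1^{2}x_3.

S(f_1,f_2): lcm = x_1^{2}x_3. S = x_1^{2} + \tfrac{2}{5}x_1 - \tfrac{2}{5}x_2 + \tfrac{6}{5}x_3^{3} - \tfrac{3}{5}.
  leading term x_1^{2}: no divisor's leading term divides it; move x_1^{2} to the remainder.
  leading term x_1: no divisor's leading term divides it; move \tfrac{2}{5}x_1 to the remainder.
  leading term x_2: no divisor's leading term divides it; move -\tfrac{2}{5}x_2 to the remainder.
  leading term x_3^{3}: subtract (\tfrac{3}{5}x_3^{2})·f_1 from \tfrac{6}{5}x_3^{3} - \tfrac{3}{5} → -\tfrac{6}{5}x_3^{2} - \tfrac{3}{5}
  leading term x_3^{2}: subtract (-\tfrac{3}{5}x_3)·f_1 from -\tfrac{6}{5}x_3^{2} - \tfrac{3}{5} → \tfrac{6}{5}x_3 - \tfrac{3}{5}
  leading term x_3: subtract (\tfrac{3}{5})·f_1 from \tfrac{6}{5}x_3 - \tfrac{3}{5} → -\tfrac{9}{5}
  leading term 1: no divisor's leading term divides it; move -\tfrac{9}{5} to the remainder.
  remainder x_1^{2} + \tfrac{2}{5}x_1 - \tfrac{2}{5}x_2 - \tfrac{9}{5} ≠ 0; add g_3 = x_1^{2} + \tfrac{2}{5}x_1 - \tfrac{2}{5}x_2 - \tfrac{9}{5} to the basis.

The other S-polynomials (S(f_1,g_3), S(f_2,g_3)) all reduce to 0 modulo the current basis, so we have a Gröbner basis.
Inter-reduce: drop elements whose leading term is divisible by another's, tail-reduce, and make monic.
Reduced Gröbner basis: {x_1^{2} + \tfrac{2}{5}x_1 - \tfrac{2}{5}x_2 - \tfrac{9}{5}, x_3 + 1}.

Buchberger on the second generating set:
h_1 = 35x_1^{2}x_3 - 14x_1 + 14x_2 - 42x_3^{3} + 21, LT = x_1^{2}x_3.
h_2 = 10x_1^{2}x_3 - 4x_1 + 4x_2 - 12x_3^{3} + 3x_3 + 8, LT = x_1^{2}x_3.

S(h_1,h_2): lcm = x_1^{2}x_3. S = -\tfrac{3}{10}x_3 - \tfrac{1}{5}.
  leading term x_3: no divisor's leading term divides it; move -\tfrac{3}{10}x_3 to the remainder.
  leading term 1: no divisor's leading term divides it; move -\tfrac{1}{5} to the remainder.
  remainder -\tfrac{3}{10}x_3 - \tfrac{1}{5} ≠ 0; add k_3 = -\tfrac{3}{10}x_3 - \tfrac{1}{5} to the basis.

S(h_1,k_3): lcm = x_1^{2}x_3. S = -\tfrac{2}{3}x_1^{2} - \tfrac{2}{5}x_1 + \tfrac{2}{5}x_2 - \tfrac{6}{5}x_3^{3} + \tfrac{3}{5}.
  leading term x_1^{2}: no divisor's leading term divides it; move -\tfrac{2}{3}x_1^{2} to the remainder.
  leading term x_1: no divisor's leading term divides it; move -\tfrac{2}{5}x_1 to the remainder.
  leading term x_2: no divisor's leading term divides it; move \tfrac{2}{5}x_2 to the remainder.
  leading term x_3^{3}: subtract (4x_3^{2})·k_3 from -\tfrac{6}{5}x_3^{3} + \tfrac{3}{5} → \tfrac{4}{5}x_3^{2} + \tfrac{3}{5}
  leading term x_3^{2}: subtract (-\tfrac{8}{3}x_3)·k_3 from \tfrac{4}{5}x_3^{2} + \tfrac{3}{5} → -\tfrac{8}{15}x_3 + \tfrac{3}{5}
  leading term x_3: subtract (\tfrac{16}{9})·k_3 from -\tfrac{8}{15}x_3 + \tfrac{3}{5} → \tfrac{43}{45}
  leading term 1: no divisor's leading term divides it; move \tfrac{43}{45} to the remainder.
  remainder -\tfrac{2}{3}x_1^{2} - \tfrac{2}{5}x_1 + \tfrac{2}{5}x_2 + \tfrac{43}{45} ≠ 0; add k_4 = -\tfrac{2}{3}x_1^{2} - \tfrac{2}{5}x_1 + \tfrac{2}{5}x_2 + \tfrac{43}{45} to the basis.

The other S-polynomials (S(h_2,k_3), S(h_1,k_4), S(h_2,k_4), S(k_3,k_4)) all reduce to 0 modulo the current basis, so we have a Gröbner basis.
Inter-reduce: drop elements whose leading term is divisible by another's, tail-reduce, and make monic.
Reduced Gröbner basis: {x_1^{2} + \tfrac{3}{5}x_1 - \tfrac{3}{5}x_2 - \tfrac{43}{30}, x_3 + \tfrac{2}{3}}.

Since the reduced bases disagree, the two ideals are not the same.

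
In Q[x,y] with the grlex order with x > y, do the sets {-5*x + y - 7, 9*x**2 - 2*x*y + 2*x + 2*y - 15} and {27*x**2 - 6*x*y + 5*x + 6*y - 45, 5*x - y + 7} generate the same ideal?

No, the ideals differ.

Equality of ideals is decidable: compute both reduced Gröbner bases (unique for the ordering) and check whether they agree.
Buchberger on the first generating set:
f_1 = -5*x + y - 7, LT = x.
f_2 = 9*x**2 - 2*x*y + 2*x + 2*y - 15, LT = x**2.

S(f_1,f_2): lcm = x**2. S = 1/45*x*y + 53/45*x - 2/9*y + 5/3.
  reduce S modulo (f_1, f_2):
  remainder 1/225*y**2 - 4/225*y + 4/225 ≠ 0; add g_3 = 1/225*y**2 - 4/225*y + 4/225 to the basis.

The other S-polynomials (S(f_1,g_3), S(f_2,g_3)) all reduce to 0 modulo the current basis, so we have a Gröbner basis.
Inter-reduce: drop elements whose leading term is divisible by another's, tail-reduce, and make monic.
Reduced Gröbner basis: {y**2 - 4*y + 4, x - 1/5*y + 7/5}.

Buchberger on the second generating set:
h_1 = 27*x**2 - 6*x*y + 5*x + 6*y - 45, LT = x**2.
h_2 = 5*x - y + 7, LT = x.

S(h_1,h_2): lcm = x**2. S = -1/45*x*y - 164/135*x + 2/9*y - 5/3.
  reduce S modulo (h_1, h_2):
  remainder -1/225*y**2 + 7/675*y + 23/675 ≠ 0; add k_3 = -1/225*y**2 + 7/675*y + 23/675 to the basis.

The other S-polynomials (S(h_1,k_3), S(h_2,k_3)) all reduce to 0 modulo the current basis, so we have a Gröbner basis.
Inter-reduce: drop elements whose leading term is divisible by another's, tail-reduce, and make monic.
Reduced Gröbner basis: {y**2 - 7/3*y - 23/3, x - 1/5*y + 7/5}.

The bases are distinct; the ideals are different.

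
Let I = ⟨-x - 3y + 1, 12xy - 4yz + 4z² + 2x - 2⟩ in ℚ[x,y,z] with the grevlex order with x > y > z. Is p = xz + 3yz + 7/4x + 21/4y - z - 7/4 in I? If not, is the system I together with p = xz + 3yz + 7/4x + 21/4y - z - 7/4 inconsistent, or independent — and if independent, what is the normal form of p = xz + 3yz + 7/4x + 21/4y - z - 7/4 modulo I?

xz + 3yz + 7/4x + 21/4y - z - 7/4 lies in I (it reduces to 0).

First compute the reduced Gröbner basis of I by Buchberger's algorithm.
f_1 = -x - 3y + 1, LT = x.
f_2 = 12xy - 4yz + 4z² + 2x - 2, LT = xy.

S(f_1,f_2): lcm = xy. S = 3y² + ⅓yz - ⅓z² - ⅙x - y + ⅙.
  reduce S modulo (f_1, f_2):
  remainder 3y² + ⅓yz - ⅓z² - ½y ≠ 0; add h_3 = 3y² + ⅓yz - ⅓z² - ½y to the basis.

The other S-polynomials (S(f_1,h_3), S(f_2,h_3)) all reduce to 0 modulo the current basis, so we have a Gröbner basis.
Inter-reduce: drop elements whose leading term is divisible by another's, tail-reduce, and make monic.
Reduced Gröbner basis: {y² + 1/9yz - 1/9z² - ⅙y, x + 3y - 1}.
Label its elements g_1 = y² + 1/9yz - 1/9z² - ⅙y, g_2 = x + 3y - 1.

Reduce p = xz + 3yz + 7/4x + 21/4y - z - 7/4 modulo G:
  leading term xz: subtract (z)·g_2 from xz + 3yz + 7/4x + 21/4y - z - 7/4 → 7/4x + 21/4y - 7/4
  leading term x: subtract (7/4)·g_2 from 7/4x + 21/4y - 7/4 → 0
  normal form = 0.
Since the normal form is 0, p ∈ I.

Ideal membership is decidable via reduction modulo a Gröbner basis.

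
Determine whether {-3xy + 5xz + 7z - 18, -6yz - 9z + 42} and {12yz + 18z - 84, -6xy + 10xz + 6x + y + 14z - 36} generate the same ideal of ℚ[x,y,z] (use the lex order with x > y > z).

No, the ideals differ.

Two ideals are equal iff their reduced Gröbner bases coincide (the reduced basis is unique for a fixed ordering).
Buchberger on the first generating set:
f_1 = -3xy + 5xz + 7z - 18, LT = xy.
f_2 = -6yz - 9z + 42, LT = yz.

S(f_1,f_2): lcm = xyz. S = -5/3xz² - 3/2xz + 7x - 7/3z² + 6z.
  leading term xz²: no divisor's leading term divides it; move -5/3xz² to the remainder.
  leading term xz: no divisor's leading term divides it; move -3/2xz to the remainder.
  leading term x: no divisor's leading term divides it; move 7x to the remainder.
  leading term z²: no divisor's leading term divides it; move -7/3z² to the remainder.
  leading term z: no divisor's leading term divides it; move 6z to the remainder.
  remainder -5/3xz² - 3/2xz + 7x - 7/3z² + 6z ≠ 0; add g_3 = -5/3xz² - 3/2xz + 7x - 7/3z² + 6z to the basis.

The other S-polynomials (S(f_1,g_3), S(f_2,g_3)) all reduce to 0 modulo the current basis, so we have a Gröbner basis.
Inter-reduce: drop elements whose leading term is divisible by another's, tail-reduce, and make monic.
Reduced Gröbner basis: {xy - 5/3xz - 7/3z + 6, xz² + 9/10xz - 21/5x + 7/5z² - 18/5z, yz + 3/2z - 7}.

Buchberger on the second generating set:
h_1 = 12yz + 18z - 84, LT = yz.
h_2 = -6xy + 10xz + 6x + y + 14z - 36, LT = xy.

S(h_1,h_2): lcm = xyz. S = 5/3xz² + 5/2xz - 7x + ⅙yz + 7/3z² - 6z.
  leading term xz²: no divisor's leading term divides it; move 5/3xz² to the remainder.
  leading term xz: no divisor's leading term divides it; move 5/2xz to the remainder.
  leading term x: no divisor's leading term divides it; move -7x to the remainder.
  leading term yz: subtract (1/72)·h_1 from ⅙yz + 7/3z² - 6z → 7/3z² - 25/4z + 7/6
  leading term z²: no divisor's leading term divides it; move 7/3z² to the remainder.
  leading term z: no divisor's leading term divides it; move -25/4z to the remainder.
  leading term 1: no divisor's leading term divides it; move 7/6 to the remainder.
  remainder 5/3xz² + 5/2xz - 7x + 7/3z² - 25/4z + 7/6 ≠ 0; add k_3 = 5/3xz² + 5/2xz - 7x + 7/3z² - 25/4z + 7/6 to the basis.

The other S-polynomials (S(h_1,k_3), S(h_2,k_3)) all reduce to 0 modulo the current basis, so we have a Gröbner basis.
Inter-reduce: drop elements whose leading term is divisible by another's, tail-reduce, and make monic.
Reduced Gröbner basis: {xy - 5/3xz - x - ⅙y - 7/3z + 6, xz² + 3/2xz - 21/5x + 7/5z² - 15/4z + 7/10, yz + 3/2z - 7}.

Since the reduced bases disagree, the two ideals are not the same.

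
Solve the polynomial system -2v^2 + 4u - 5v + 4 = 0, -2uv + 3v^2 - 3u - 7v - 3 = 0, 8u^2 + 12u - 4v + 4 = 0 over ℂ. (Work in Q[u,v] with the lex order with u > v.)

Compute a lex Gröbner basis by Buchberger's algorithm.
f_1 = 4u - 2v^2 - 5v + 4, LT = u.
f_2 = -2uv - 3u + 3v^2 - 7v - 3, LT = uv.
f_3 = 8u^2 + 12u - 4v + 4, LT = u^2.

S(f_1,f_2): lcm = uv. S = -3/2u - 1/2v^3 + 1/4v^2 - 5/2v - 3/2.
  reduce S modulo (f_1, f_2, f_3):
  remainder -1/2v^3 - 1/2v^2 - 35/8v ≠ 0; add h_4 = -1/2v^3 - 1/2v^2 - 35/8v to the basis.

S(f_1,f_3): lcm = u^2. S = -1/2uv^2 - 5/4uv - 1/2u + 1/2v - 1/2.
  reduce S modulo (f_1, f_2, f_3, h_4):
  remainder 15/8v^2 + 79/8v ≠ 0; add h_5 = 15/8v^2 + 79/8v to the basis.

S(f_2,f_3): lcm = u^2v. S = 3/2u^2 - 3/2uv^2 + 2uv + 3/2u + 1/2v^2 - 1/2v.
  reduce S modulo (f_1, f_2, f_3, h_4, h_5):
  remainder -28099/480v ≠ 0; add h_6 = -28099/480v to the basis.

The other S-polynomials (S(f_1,h_4), S(f_2,h_4), S(f_3,h_4), S(f_1,h_5), S(f_2,h_5), S(f_3,h_5), S(h_4,h_5), S(f_1,h_6), S(f_2,h_6), S(f_3,h_6), S(h_4,h_6), S(h_5,h_6)) all reduce to 0 modulo the current basis, so we have a Gröbner basis.
Inter-reduce: drop elements whose leading term is divisible by another's, tail-reduce, and make monic.
Reduced Gröbner basis: {u + 1, v}.

Since the basis is lex-ordered, v is univariate in v. Its roots are {0}. Back-substituting each root into the other basis elements fixes the other coordinates.
  v = 0: the earlier basis element becomes u + 1 = 0, giving u = -1 — point (-1, 0).

{(-1, 0)}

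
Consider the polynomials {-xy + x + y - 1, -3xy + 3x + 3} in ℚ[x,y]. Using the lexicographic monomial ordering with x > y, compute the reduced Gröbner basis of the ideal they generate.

f_1 = -xy + x + y - 1, LT = xy.
f_2 = -3xy + 3x + 3, LT = xy.

S(f_1,f_2): lcm = xy. S = -y + 2.
  leading term y: no divisor's leading term divides it; move -y to the remainder.
  leading term 1: no divisor's leading term divides it; move 2 to the remainder.
  remainder -y + 2 ≠ 0; add g_3 = -y + 2 to the basis.

S(f_1,g_3): lcm = xy. S = x - y + 1.
  leading term x: no divisor's leading term divides it; move x to the remainder.
  leading term y: subtract (1)·g_3 from -y + 1 → -1
  leading term 1: no divisor's leading term divides it; move -1 to the remainder.
  remainder x - 1 ≠ 0; add g_4 = x - 1 to the basis.

The other S-polynomials (S(f_2,g_3), S(f_1,g_4), S(f_2,g_4), S(g_3,g_4)) all reduce to 0 modulo the current basis, so we have a Gröbner basis.
Inter-reduce: drop elements whose leading term is divisible by another's, tail-reduce, and make monic.

G = {x - 1, y - 2}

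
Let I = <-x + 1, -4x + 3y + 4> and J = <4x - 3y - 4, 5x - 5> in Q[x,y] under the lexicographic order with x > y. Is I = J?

Yes, the ideals are equal.

Equality of ideals is decidable: compute both reduced Gröbner bases (unique for the ordering) and check whether they agree.
Buchberger on the first generating set:
f_1 = -x + 1, LT = x.
f_2 = -4x + 3y + 4, LT = x.

S(f_1,f_2): lcm = x. S = \tfrac{3}{4}y.
  leading term y: no divisor's leading term divides it; move \tfrac{3}{4}y to the remainder.
  remainder \tfrac{3}{4}y ≠ 0; add g_3 = \tfrac{3}{4}y to the basis.

The other S-polynomials (S(f_1,g_3), S(f_2,g_3)) all reduce to 0 modulo the current basis, so we have a Gröbner basis.
Inter-reduce: drop elements whose leading term is divisible by another's, tail-reduce, and make monic.
Reduced Gröbner basis: {x - 1, y}.

Buchberger on the second generating set:
h_1 = 4x - 3y - 4, LT = x.
h_2 = 5x - 5, LT = x.

S(h_1,h_2): lcm = x. S = -\tfrac{3}{4}y.
  leading term y: no divisor's leading term divides it; move -\tfrac{3}{4}y to the remainder.
  remainder -\tfrac{3}{4}y ≠ 0; add k_3 = -\tfrac{3}{4}y to the basis.

The other S-polynomials (S(h_1,k_3), S(h_2,k_3)) all reduce to 0 modulo the current basis, so we have a Gröbner basis.
Inter-reduce: drop elements whose leading term is divisible by another's, tail-reduce, and make monic.
Reduced Gröbner basis: {x - 1, y}.

The two bases agree; hence the ideals are identical.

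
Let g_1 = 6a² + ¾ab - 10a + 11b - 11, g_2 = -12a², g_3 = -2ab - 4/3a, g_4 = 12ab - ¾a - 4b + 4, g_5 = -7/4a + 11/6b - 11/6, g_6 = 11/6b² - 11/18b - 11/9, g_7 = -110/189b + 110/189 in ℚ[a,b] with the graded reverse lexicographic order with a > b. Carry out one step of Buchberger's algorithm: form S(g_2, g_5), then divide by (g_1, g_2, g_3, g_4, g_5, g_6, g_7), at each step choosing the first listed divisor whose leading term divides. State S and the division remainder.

S(g_2, g_5) = 22/21ab - 22/21a; remainder on division = 0.

lcm(LM(g_2), LM(g_5)) = a².
S = (lcm/LT(g_2))·g_2 − (lcm/LT(g_5))·g_5 = 22/21ab - 22/21a.
Reduce S modulo (g_1, g_2, g_3, g_4, g_5, g_6, g_7) in that order:
  leading term ab: subtract (-11/21)·g_3 from 22/21ab - 22/21a → -110/63a
  leading term a: subtract (440/441)·g_5 from -110/63a → -2420/1323b + 2420/1323
  leading term b: subtract (22/7)·g_7 from -2420/1323b + 2420/1323 → 0
The remainder is 0, so this S-polynomial contributes no new basis element.
This is the inner loop of Buchberger's algorithm — each nonzero remainder becomes a new basis element.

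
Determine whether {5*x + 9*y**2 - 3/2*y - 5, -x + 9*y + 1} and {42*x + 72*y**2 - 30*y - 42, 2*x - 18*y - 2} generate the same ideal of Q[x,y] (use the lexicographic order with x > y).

For a fixed monomial order, each ideal has a unique reduced Gröbner basis; comparing bases decides equality.
Buchberger on the first generating set:
f_1 = 5*x + 9*y**2 - 3/2*y - 5, LT = x.
f_2 = -x + 9*y + 1, LT = x.

S(f_1,f_2): lcm = x. S = 9/5*y**2 + 87/10*y.
  leading term y**2: no divisor's leading term divides it; move 9/5*y**2 to the remainder.
  leading term y: no divisor's leading term divides it; move 87/10*y to the remainder.
  remainder 9/5*y**2 + 87/10*y ≠ 0; add g_3 = 9/5*y**2 + 87/10*y to the basis.

The other S-polynomials (S(f_1,g_3), S(f_2,g_3)) all reduce to 0 modulo the current basis, so we have a Gröbner basis.
Inter-reduce: drop elements whose leading term is divisible by another's, tail-reduce, and make monic.
Reduced Gröbner basis: {x - 9*y - 1, y**2 + 29/6*y}.

Buchberger on the second generating set:
h_1 = 42*x + 72*y**2 - 30*y - 42, LT = x.
h_2 = 2*x - 18*y - 2, LT = x.

S(h_1,h_2): lcm = x. S = 12/7*y**2 + 58/7*y.
  leading term y**2: no divisor's leading term divides it; move 12/7*y**2 to the remainder.
  leading term y: no divisor's leading term divides it; move 58/7*y to the remainder.
  remainder 12/7*y**2 + 58/7*y ≠ 0; add k_3 = 12/7*y**2 + 58/7*y to the basis.

The other S-polynomials (S(h_1,k_3), S(h_2,k_3)) all reduce to 0 modulo the current basis, so we have a Gröbner basis.
Inter-reduce: drop elements whose leading term is divisible by another's, tail-reduce, and make monic.
Reduced Gröbner basis: {x - 9*y - 1, y**2 + 29/6*y}.

Same reduced basis, so the two generating sets span the same ideal.
The choice of monomial ordering does not affect the verdict — as long as both bases are computed under the same ordering, their equality decides ideal equality.

Yes, the ideals are equal.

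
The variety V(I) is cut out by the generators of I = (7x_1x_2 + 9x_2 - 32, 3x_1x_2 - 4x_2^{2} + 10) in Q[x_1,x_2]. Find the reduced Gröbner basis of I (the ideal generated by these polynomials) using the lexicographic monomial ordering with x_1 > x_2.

G = {x_1 - \tfrac{64}{83}x_2 + \tfrac{45}{83}, x_2^{2} + \tfrac{27}{28}x_2 - \tfrac{83}{14}}

f_1 = 7x_1x_2 + 9x_2 - 32, LT = x_1x_2.
f_2 = 3x_1x_2 - 4x_2^{2} + 10, LT = x_1x_2.

S(f_1,f_2): lcm = x_1x_2. S = \tfrac{4}{3}x_2^{2} + \tfrac{9}{7}x_2 - \tfrac{166}{21}.
  reduce S modulo (f_1, f_2):
  remainder \tfrac{4}{3}x_2^{2} + \tfrac{9}{7}x_2 - \tfrac{166}{21} ≠ 0; add g_3 = \tfrac{4}{3}x_2^{2} + \tfrac{9}{7}x_2 - \tfrac{166}{21} to the basis.

S(f_1,g_3): lcm = x_1x_2^{2}. S = -\tfrac{27}{28}x_1x_2 + \tfrac{83}{14}x_1 + \tfrac{9}{7}x_2^{2} - \tfrac{32}{7}x_2.
  reduce S modulo (f_1, f_2, g_3):
  remainder \tfrac{83}{14}x_1 - \tfrac{32}{7}x_2 + \tfrac{45}{14} ≠ 0; add g_4 = \tfrac{83}{14}x_1 - \tfrac{32}{7}x_2 + \tfrac{45}{14} to the basis.

The other S-polynomials (S(f_2,g_3), S(f_1,g_4), S(f_2,g_4), S(g_3,g_4)) all reduce to 0 modulo the current basis, so we have a Gröbner basis.
Inter-reduce: drop elements whose leading term is divisible by another's, tail-reduce, and make monic.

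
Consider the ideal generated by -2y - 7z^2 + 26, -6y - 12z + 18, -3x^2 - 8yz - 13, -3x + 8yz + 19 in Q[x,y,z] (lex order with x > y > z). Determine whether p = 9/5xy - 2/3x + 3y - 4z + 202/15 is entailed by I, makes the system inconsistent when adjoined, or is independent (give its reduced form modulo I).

9/5xy - 2/3x + 3y - 4z + 202/15 lies in I (it reduces to 0).

First compute the reduced Gröbner basis of I by Buchberger's algorithm.
f_1 = -2y - 7z^2 + 26, LT = y.
f_2 = -6y - 12z + 18, LT = y.
f_3 = -3x^2 - 8yz - 13, LT = x^2.
f_4 = -3x + 8yz + 19, LT = x.

S(f_1,f_2): lcm = y. S = 7/2z^2 - 2z - 10.
  leading term z^2: no divisor's leading term divides it; move 7/2z^2 to the remainder.
  leading term z: no divisor's leading term divides it; move -2z to the remainder.
  leading term 1: no divisor's leading term divides it; move -10 to the remainder.
  remainder 7/2z^2 - 2z - 10 ≠ 0; add h_5 = 7/2z^2 - 2z - 10 to the basis.

S(f_3,f_4): lcm = x^2. S = 8/3xyz + 19/3x + 8/3yz + 13/3.
  leading term xyz: subtract (-4/3xz)·f_1 from 8/3xyz + 19/3x + 8/3yz + 13/3 → -28/3xz^3 + 104/3xz + 19/3x + 8/3yz + 13/3
  leading term xz^3: subtract (28/9z^3)·f_4 from -28/3xz^3 + 104/3xz + 19/3x + 8/3yz + 13/3 → 104/3xz + 19/3x - 224/9yz^4 + 8/3yz - 532/9z^3 + 13/3
  leading term xz: subtract (-104/9z)·f_4 from 104/3xz + 19/3x - 224/9yz^4 + 8/3yz - 532/9z^3 + 13/3 → 19/3x - 224/9yz^4 + 832/9yz^2 + 8/3yz - 532/9z^3 + 1976/9z + 13/3
  leading term x: subtract (-19/9)·f_4 from 19/3x - 224/9yz^4 + 832/9yz^2 + 8/3yz - 532/9z^3 + 1976/9z + 13/3 → -224/9yz^4 + 832/9yz^2 + 176/9yz - 532/9z^3 + 1976/9z + 400/9
  leading term yz^4: subtract (112/9z^4)·f_1 from -224/9yz^4 + 832/9yz^2 + 176/9yz - 532/9z^3 + 1976/9z + 400/9 → 832/9yz^2 + 176/9yz + 784/9z^6 - 2912/9z^4 - 532/9z^3 + 1976/9z + 400/9
  leading term yz^2: subtract (-416/9z^2)·f_1 from 832/9yz^2 + 176/9yz + 784/9z^6 - 2912/9z^4 - 532/9z^3 + 1976/9z + 400/9 → 176/9yz + 784/9z^6 - 5824/9z^4 - 532/9z^3 + 10816/9z^2 + 1976/9z + 400/9
  leading term yz: subtract (-88/9z)·f_1 from 176/9yz + 784/9z^6 - 5824/9z^4 - 532/9z^3 + 10816/9z^2 + 1976/9z + 400/9 → 784/9z^6 - 5824/9z^4 - 1148/9z^3 + 10816/9z^2 + 4264/9z + 400/9
  leading term z^6: subtract (224/9z^4)·h_5 from 784/9z^6 - 5824/9z^4 - 1148/9z^3 + 10816/9z^2 + 4264/9z + 400/9 → 448/9z^5 - 3584/9z^4 - 1148/9z^3 + 10816/9z^2 + 4264/9z + 400/9
  leading term z^5: subtract (128/9z^3)·h_5 from 448/9z^5 - 3584/9z^4 - 1148/9z^3 + 10816/9z^2 + 4264/9z + 400/9 → -3328/9z^4 + 44/3z^3 + 10816/9z^2 + 4264/9z + 400/9
  leading term z^4: subtract (-6656/63z^2)·h_5 from -3328/9z^4 + 44/3z^3 + 10816/9z^2 + 4264/9z + 400/9 → -12388/63z^3 + 9152/63z^2 + 4264/9z + 400/9
  leading term z^3: subtract (-24776/441z)·h_5 from -12388/63z^3 + 9152/63z^2 + 4264/9z + 400/9 → 14512/441z^2 - 38824/441z + 400/9
  leading term z^2: subtract (29024/3087)·h_5 from 14512/441z^2 - 38824/441z + 400/9 → -71240/1029z + 142480/1029
  leading term z: no divisor's leading term divides it; move -71240/1029z to the remainder.
  leading term 1: no divisor's leading term divides it; move 142480/1029 to the remainder.
  remainder -71240/1029z + 142480/1029 ≠ 0; add h_6 = -71240/1029z + 142480/1029 to the basis.

The other S-polynomials (S(f_1,f_3), S(f_1,f_4), S(f_2,f_3), S(f_2,f_4), S(f_1,h_5), S(f_2,h_5), S(f_3,h_5), S(f_4,h_5), S(f_1,h_6), S(f_2,h_6), S(f_3,h_6), S(f_4,h_6), S(h_5,h_6)) all reduce to 0 modulo the current basis, so we have a Gröbner basis.
Inter-reduce: drop elements whose leading term is divisible by another's, tail-reduce, and make monic.
Reduced Gröbner basis: {x - 1, y + 1, z - 2}.
Label its elements g_1 = x - 1, g_2 = y + 1, g_3 = z - 2.

Reduce p = 9/5xy - 2/3x + 3y - 4z + 202/15 modulo G:
  leading term xy: subtract (9/5y)·g_1 from 9/5xy - 2/3x + 3y - 4z + 202/15 → -2/3x + 24/5y - 4z + 202/15
  leading term x: subtract (-2/3)·g_1 from -2/3x + 24/5y - 4z + 202/15 → 24/5y - 4z + 64/5
  leading term y: subtract (24/5)·g_2 from 24/5y - 4z + 64/5 → -4z + 8
  leading term z: subtract (-4)·g_3 from -4z + 8 → 0
  normal form = 0.
Since the normal form is 0, p ∈ I.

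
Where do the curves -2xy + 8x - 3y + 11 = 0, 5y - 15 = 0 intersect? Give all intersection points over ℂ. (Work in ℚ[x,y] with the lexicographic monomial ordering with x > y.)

Compute a lex Gröbner basis by Buchberger's algorithm.
f_1 = -2xy + 8x - 3y + 11, LT = xy.
f_2 = 5y - 15, LT = y.

S(f_1,f_2): lcm = xy. S = -x + 3/2y - 11/2.
  leading term x: no divisor's leading term divides it; move -x to the remainder.
  leading term y: subtract (3/10)·f_2 from 3/2y - 11/2 → -1
  leading term 1: no divisor's leading term divides it; move -1 to the remainder.
  remainder -x - 1 ≠ 0; add h_3 = -x - 1 to the basis.

The other S-polynomials (S(f_1,h_3), S(f_2,h_3)) all reduce to 0 modulo the current basis, so we have a Gröbner basis.
Inter-reduce: drop elements whose leading term is divisible by another's, tail-reduce, and make monic.
Reduced Gröbner basis: {x + 1, y - 3}.

Elimination: the polynomial y - 3 lies in the elimination ideal for y, so y ∈ {3}. For each such y, the remaining basis elements (now univariate) give the rest of the solution.
  y = 3: the earlier basis element becomes x + 1 = 0, giving x = -1 — point (-1, 3).
Substituting each solution back into the original system confirms all equations vanish.

{(-1, 3)}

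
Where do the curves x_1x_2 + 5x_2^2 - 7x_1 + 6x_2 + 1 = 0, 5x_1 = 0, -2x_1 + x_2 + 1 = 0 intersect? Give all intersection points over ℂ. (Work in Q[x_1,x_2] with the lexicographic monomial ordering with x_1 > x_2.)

Compute a lex Gröbner basis by Buchberger's algorithm.
f_1 = x_1x_2 - 7x_1 + 5x_2^2 + 6x_2 + 1, LT = x_1x_2.
f_2 = 5x_1, LT = x_1.
f_3 = -2x_1 + x_2 + 1, LT = x_1.

S(f_1,f_2): lcm = x_1x_2. S = -7x_1 + 5x_2^2 + 6x_2 + 1.
  leading term x_1: subtract (-7/5)·f_2 from -7x_1 + 5x_2^2 + 6x_2 + 1 → 5x_2^2 + 6x_2 + 1
  leading term x_2^2: no divisor's leading term divides it; move 5x_2^2 to the remainder.
  leading term x_2: no divisor's leading term divides it; move 6x_2 to the remainder.
  leading term 1: no divisor's leading term divides it; move 1 to the remainder.
  remainder 5x_2^2 + 6x_2 + 1 ≠ 0; add h_4 = 5x_2^2 + 6x_2 + 1 to the basis.

S(f_1,f_3): lcm = x_1x_2. S = -7x_1 + 11/2x_2^2 + 13/2x_2 + 1.
  leading term x_1: subtract (-7/5)·f_2 from -7x_1 + 11/2x_2^2 + 13/2x_2 + 1 → 11/2x_2^2 + 13/2x_2 + 1
  leading term x_2^2: subtract (11/10)·h_4 from 11/2x_2^2 + 13/2x_2 + 1 → -1/10x_2 - 1/10
  leading term x_2: no divisor's leading term divides it; move -1/10x_2 to the remainder.
  leading term 1: no divisor's leading term divides it; move -1/10 to the remainder.
  remainder -1/10x_2 - 1/10 ≠ 0; add h_5 = -1/10x_2 - 1/10 to the basis.

S(f_2,f_3): lcm = x_1. S = 1/2x_2 + 1/2.
  leading term x_2: subtract (-5)·h_5 from 1/2x_2 + 1/2 → 0
  remainder 0.

S(f_1,h_4): lcm = x_1x_2^2. S = -41/5x_1x_2 - 1/5x_1 + 5x_2^3 + 6x_2^2 + x_2.
  leading term x_1x_2: subtract (-41/5)·f_1 from -41/5x_1x_2 - 1/5x_1 + 5x_2^3 + 6x_2^2 + x_2 → -288/5x_1 + 5x_2^3 + 47x_2^2 + 251/5x_2 + 41/5
  leading term x_1: subtract (-288/25)·f_2 from -288/5x_1 + 5x_2^3 + 47x_2^2 + 251/5x_2 + 41/5 → 5x_2^3 + 47x_2^2 + 251/5x_2 + 41/5
  leading term x_2^3: subtract (x_2)·h_4 from 5x_2^3 + 47x_2^2 + 251/5x_2 + 41/5 → 41x_2^2 + 246/5x_2 + 41/5
  leading term x_2^2: subtract (41/5)·h_4 from 41x_2^2 + 246/5x_2 + 41/5 → 0
  remainder 0.

S(f_2,h_4): leading monomials are coprime, so the S-polynomial reduces to 0 (Buchberger's first criterion).
S(f_3,h_4): leading monomials are coprime, so the S-polynomial reduces to 0 (Buchberger's first criterion).
S(f_1,h_5): lcm = x_1x_2. S = -8x_1 + 5x_2^2 + 6x_2 + 1.
  leading term x_1: subtract (-8/5)·f_2 from -8x_1 + 5x_2^2 + 6x_2 + 1 → 5x_2^2 + 6x_2 + 1
  leading term x_2^2: subtract (1)·h_4 from 5x_2^2 + 6x_2 + 1 → 0
  remainder 0.

S(f_2,h_5): leading monomials are coprime, so the S-polynomial reduces to 0 (Buchberger's first criterion).
S(f_3,h_5): leading monomials are coprime, so the S-polynomial reduces to 0 (Buchberger's first criterion).
S(h_4,h_5): lcm = x_2^2. S = 1/5x_2 + 1/5.
  leading term x_2: subtract (-2)·h_5 from 1/5x_2 + 1/5 → 0
  remainder 0.

Every S-polynomial of the final basis reduces to 0, so we have a Gröbner basis.
Inter-reduce: drop elements whose leading term is divisible by another's, tail-reduce, and make monic.
Reduced Gröbner basis: {x_1, x_2 + 1}.

From the last basis element, x_2 + 1 = 0, so x_2 takes values in {-1}. Each choice, substituted upward through the basis, yields the corresponding point(s) of the solution set.
  x_2 = -1: the earlier basis element becomes x_1 = 0, giving x_1 = 0 — point (0, -1).
Check: every point annihilates each of the original generators.
Zero-dimensionality of the ideal guarantees finitely many solutions over ℂ.

{(0, -1)}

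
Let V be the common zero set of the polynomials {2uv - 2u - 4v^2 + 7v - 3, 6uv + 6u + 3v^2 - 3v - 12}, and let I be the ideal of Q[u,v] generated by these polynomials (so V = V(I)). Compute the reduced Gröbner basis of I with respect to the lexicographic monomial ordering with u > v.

G = {u + 5/4v^2 - 2v - 1/4, v^3 - v^2 - 7/5v + 7/5}

Buchberger's algorithm terminates because the ascending chain of leading-term ideals stabilizes.

f_1 = 2uv - 2u - 4v^2 + 7v - 3, LT = uv.
f_2 = 6uv + 6u + 3v^2 - 3v - 12, LT = uv.

S(f_1,f_2): lcm = uv. S = -2u - 5/2v^2 + 4v + 1/2.
  leading term u: no divisor's leading term divides it; move -2u to the remainder.
  leading term v^2: no divisor's leading term divides it; move -5/2v^2 to the remainder.
  leading term v: no divisor's leading term divides it; move 4v to the remainder.
  leading term 1: no divisor's leading term divides it; move 1/2 to the remainder.
  remainder -2u - 5/2v^2 + 4v + 1/2 ≠ 0; add g_3 = -2u - 5/2v^2 + 4v + 1/2 to the basis.

S(f_1,g_3): lcm = uv. S = -u - 5/4v^3 + 15/4v - 3/2.
  leading term u: subtract (1/2)·g_3 from -u - 5/4v^3 + 15/4v - 3/2 → -5/4v^3 + 5/4v^2 + 7/4v - 7/4
  leading term v^3: no divisor's leading term divides it; move -5/4v^3 to the remainder.
  leading term v^2: no divisor's leading term divides it; move 5/4v^2 to the remainder.
  leading term v: no divisor's leading term divides it; move 7/4v to the remainder.
  leading term 1: no divisor's leading term divides it; move -7/4 to the remainder.
  remainder -5/4v^3 + 5/4v^2 + 7/4v - 7/4 ≠ 0; add g_4 = -5/4v^3 + 5/4v^2 + 7/4v - 7/4 to the basis.

The other S-polynomials (S(f_2,g_3), S(f_1,g_4), S(f_2,g_4), S(g_3,g_4)) all reduce to 0 modulo the current basis, so we have a Gröbner basis.
Inter-reduce: drop elements whose leading term is divisible by another's, tail-reduce, and make monic.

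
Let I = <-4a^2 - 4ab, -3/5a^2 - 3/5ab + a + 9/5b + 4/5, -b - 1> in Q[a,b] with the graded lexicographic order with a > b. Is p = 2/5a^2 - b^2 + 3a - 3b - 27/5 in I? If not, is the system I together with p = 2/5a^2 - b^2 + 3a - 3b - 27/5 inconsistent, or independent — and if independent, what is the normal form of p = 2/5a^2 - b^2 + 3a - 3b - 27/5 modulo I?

First compute the reduced Gröbner basis of I by Buchberger's algorithm.
f_1 = -4a^2 - 4ab, LT = a^2.
f_2 = -3/5a^2 - 3/5ab + a + 9/5b + 4/5, LT = a^2.
f_3 = -b - 1, LT = b.

S(f_1,f_2): lcm = a^2. S = 5/3a + 3b + 4/3.
  leading term a: no divisor's leading term divides it; move 5/3a to the remainder.
  leading term b: subtract (-3)·f_3 from 3b + 4/3 → -5/3
  leading term 1: no divisor's leading term divides it; move -5/3 to the remainder.
  remainder 5/3a - 5/3 ≠ 0; add h_4 = 5/3a - 5/3 to the basis.

The other S-polynomials (S(f_1,f_3), S(f_2,f_3), S(f_1,h_4), S(f_2,h_4), S(f_3,h_4)) all reduce to 0 modulo the current basis, so we have a Gröbner basis.
Inter-reduce: drop elements whose leading term is divisible by another's, tail-reduce, and make monic.
Reduced Gröbner basis: {a - 1, b + 1}.
Label its elements g_1 = a - 1, g_2 = b + 1.

Reduce p = 2/5a^2 - b^2 + 3a - 3b - 27/5 modulo G:
  leading term a^2: subtract (2/5a)·g_1 from 2/5a^2 - b^2 + 3a - 3b - 27/5 → -b^2 + 17/5a - 3b - 27/5
  leading term b^2: subtract (-b)·g_2 from -b^2 + 17/5a - 3b - 27/5 → 17/5a - 2b - 27/5
  leading term a: subtract (17/5)·g_1 from 17/5a - 2b - 27/5 → -2b - 2
  leading term b: subtract (-2)·g_2 from -2b - 2 → 0
  normal form = 0.
Since the normal form is 0, p ∈ I.

2/5a^2 - b^2 + 3a - 3b - 27/5 lies in I (it reduces to 0).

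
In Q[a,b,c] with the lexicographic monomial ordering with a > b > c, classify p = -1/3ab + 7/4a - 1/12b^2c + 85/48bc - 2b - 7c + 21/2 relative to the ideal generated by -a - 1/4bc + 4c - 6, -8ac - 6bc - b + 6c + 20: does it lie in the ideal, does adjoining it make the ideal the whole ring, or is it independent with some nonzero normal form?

-1/3ab + 7/4a - 1/12b^2c + 85/48bc - 2b - 7c + 21/2 lies in I (it reduces to 0).

First compute the reduced Gröbner basis of I by Buchberger's algorithm.
f_1 = -a - 1/4bc + 4c - 6, LT = a.
f_2 = -8ac - 6bc - b + 6c + 20, LT = ac.

S(f_1,f_2): lcm = ac. S = 1/4bc^2 - 3/4bc - 1/8b - 4c^2 + 27/4c + 5/2.
  reduce S modulo (f_1, f_2):
  remainder 1/4bc^2 - 3/4bc - 1/8b - 4c^2 + 27/4c + 5/2 ≠ 0; add h_3 = 1/4bc^2 - 3/4bc - 1/8b - 4c^2 + 27/4c + 5/2 to the basis.

The other S-polynomials (S(f_1,h_3), S(f_2,h_3)) all reduce to 0 modulo the current basis, so we have a Gröbner basis.
Inter-reduce: drop elements whose leading term is divisible by another's, tail-reduce, and make monic.
Reduced Gröbner basis: {a + 1/4bc - 4c + 6, bc^2 - 3bc - 1/2b - 16c^2 + 27c + 10}.
Label its elements g_1 = a + 1/4bc - 4c + 6, g_2 = bc^2 - 3bc - 1/2b - 16c^2 + 27c + 10.

Reduce p = -1/3ab + 7/4a - 1/12b^2c + 85/48bc - 2b - 7c + 21/2 modulo G:
  leading term ab: subtract (-1/3b)·g_1 from -1/3ab + 7/4a - 1/12b^2c + 85/48bc - 2b - 7c + 21/2 → 7/4a + 7/16bc - 7c + 21/2
  leading term a: subtract (7/4)·g_1 from 7/4a + 7/16bc - 7c + 21/2 → 0
  normal form = 0.
Since the normal form is 0, p ∈ I.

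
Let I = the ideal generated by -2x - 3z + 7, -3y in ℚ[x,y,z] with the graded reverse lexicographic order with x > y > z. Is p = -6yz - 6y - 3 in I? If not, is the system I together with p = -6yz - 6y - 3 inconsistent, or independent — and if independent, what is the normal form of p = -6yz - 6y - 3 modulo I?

First compute the reduced Gröbner basis of I by Buchberger's algorithm.
f_1 = -2x - 3z + 7, LT = x.
f_2 = -3y, LT = y.

The S-polynomials (S(f_1,f_2)) all reduce to 0 modulo the current basis, so we have a Gröbner basis.
Inter-reduce: drop elements whose leading term is divisible by another's, tail-reduce, and make monic.
Reduced Gröbner basis: {x + 3/2z - 7/2, y}.
Label its elements g_1 = x + 3/2z - 7/2, g_2 = y.

Reduce p = -6yz - 6y - 3 modulo G:
  leading term yz: subtract (-6z)·g_2 from -6yz - 6y - 3 → -6y - 3
  leading term y: subtract (-6)·g_2 from -6y - 3 → -3
  leading term 1: no divisor's leading term divides it; move -3 to the remainder.
  normal form = -3.
The normal form is nonzero, so p ∉ I. Since p minus its normal form lies in I, I + (p) = I + (r) where r = -3; decide whether this ideal is the whole ring.
Here r = -3 is a nonzero constant, hence a unit: 1 ∈ I + (p), the Gröbner basis of I + (p) is {1}, and the enlarged system has no common solution — adjoining p is inconsistent.

Adjoining -6yz - 6y - 3 makes the ideal the whole ring: the system is inconsistent.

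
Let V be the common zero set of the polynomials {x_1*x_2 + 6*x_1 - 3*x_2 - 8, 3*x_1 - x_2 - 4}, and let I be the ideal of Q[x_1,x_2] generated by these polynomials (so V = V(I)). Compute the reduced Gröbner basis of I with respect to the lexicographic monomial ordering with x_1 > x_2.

This is the nonlinear analogue of row-reducing a linear system.

f_1 = x_1*x_2 + 6*x_1 - 3*x_2 - 8, LT = x_1*x_2.
f_2 = 3*x_1 - x_2 - 4, LT = x_1.

S(f_1,f_2): lcm = x_1*x_2. S = 6*x_1 + 1/3*x_2**2 - 5/3*x_2 - 8.
  reduce S modulo (f_1, f_2):
  remainder 1/3*x_2**2 + 1/3*x_2 ≠ 0; add g_3 = 1/3*x_2**2 + 1/3*x_2 to the basis.

The other S-polynomials (S(f_1,g_3), S(f_2,g_3)) all reduce to 0 modulo the current basis, so we have a Gröbner basis.
Inter-reduce: drop elements whose leading term is divisible by another's, tail-reduce, and make monic.

G = {x_1 - 1/3*x_2 - 4/3, x_2**2 + x_2}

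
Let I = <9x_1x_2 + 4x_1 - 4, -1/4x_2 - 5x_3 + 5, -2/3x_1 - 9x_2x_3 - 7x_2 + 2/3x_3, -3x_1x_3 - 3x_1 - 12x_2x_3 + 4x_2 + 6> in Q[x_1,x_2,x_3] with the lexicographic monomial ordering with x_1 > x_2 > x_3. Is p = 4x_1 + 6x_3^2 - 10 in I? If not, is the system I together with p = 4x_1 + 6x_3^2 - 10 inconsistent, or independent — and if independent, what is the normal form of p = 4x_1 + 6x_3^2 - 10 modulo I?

First compute the reduced Gröbner basis of I by Buchberger's algorithm.
f_1 = 9x_1x_2 + 4x_1 - 4, LT = x_1x_2.
f_2 = -1/4x_2 - 5x_3 + 5, LT = x_2.
f_3 = -2/3x_1 - 9x_2x_3 - 7x_2 + 2/3x_3, LT = x_1.
f_4 = -3x_1x_3 - 3x_1 - 12x_2x_3 + 4x_2 + 6, LT = x_1x_3.

S(f_1,f_2): lcm = x_1x_2. S = -20x_1x_3 + 184/9x_1 - 4/9.
  reduce S modulo (f_1, f_2, f_3, f_4):
  remainder -5400x_3^3 + 6700x_3^2 + 26944/9x_3 - 38644/9 ≠ 0; add h_5 = -5400x_3^3 + 6700x_3^2 + 26944/9x_3 - 38644/9 to the basis.

S(f_1,f_4): lcm = x_1x_2x_3. S = -x_1x_2 + 4/9x_1x_3 - 4x_2^2x_3 + 4/3x_2^2 + 2x_2 - 4/9x_3.
  reduce S modulo (f_1, f_2, f_3, f_4, h_5):
  remainder 53752/27x_3^2 - 4431328/1215x_3 + 2012488/1215 ≠ 0; add h_6 = 53752/27x_3^2 - 4431328/1215x_3 + 2012488/1215 to the basis.

S(f_3,f_4): lcm = x_1x_3. S = -x_1 + 27/2x_2x_3^2 + 13/2x_2x_3 + 4/3x_2 - x_3^2 + 2.
  reduce S modulo (f_1, f_2, f_3, f_4, h_5, h_6):
  remainder -50860349/60471x_3 + 50860349/60471 ≠ 0; add h_7 = -50860349/60471x_3 + 50860349/60471 to the basis.

The other S-polynomials (S(f_1,f_3), S(f_2,f_3), S(f_2,f_4), S(f_1,h_5), S(f_2,h_5), S(f_3,h_5), S(f_4,h_5), S(f_1,h_6), S(f_2,h_6), S(f_3,h_6), S(f_4,h_6), S(h_5,h_6), S(f_1,h_7), S(f_2,h_7), S(f_3,h_7), S(f_4,h_7), S(h_5,h_7), S(h_6,h_7)) all reduce to 0 modulo the current basis, so we have a Gröbner basis.
Inter-reduce: drop elements whose leading term is divisible by another's, tail-reduce, and make monic.
Reduced Gröbner basis: {x_1 - 1, x_2, x_3 - 1}.
Label its elements g_1 = x_1 - 1, g_2 = x_2, g_3 = x_3 - 1.

Reduce p = 4x_1 + 6x_3^2 - 10 modulo G:
  leading term x_1: subtract (4)·g_1 from 4x_1 + 6x_3^2 - 10 → 6x_3^2 - 6
  leading term x_3^2: subtract (6x_3)·g_3 from 6x_3^2 - 6 → 6x_3 - 6
  leading term x_3: subtract (6)·g_3 from 6x_3 - 6 → 0
  normal form = 0.
Since the normal form is 0, p ∈ I.

The remainder on division by a Gröbner basis is unique — it is the normal form.

4x_1 + 6x_3^2 - 10 lies in I (it reduces to 0).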